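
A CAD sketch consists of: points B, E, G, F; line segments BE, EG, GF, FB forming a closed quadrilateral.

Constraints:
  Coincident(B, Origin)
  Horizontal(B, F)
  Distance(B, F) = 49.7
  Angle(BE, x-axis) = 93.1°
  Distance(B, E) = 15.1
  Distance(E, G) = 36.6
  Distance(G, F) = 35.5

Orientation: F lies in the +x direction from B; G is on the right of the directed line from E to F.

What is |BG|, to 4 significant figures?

24.34

B is at the origin; BF is horizontal with |BF| = 49.7 and F in +x, so F = (49.7, 0). BE runs at 93.1° with |BE| = 15.1, so E = (-0.8166, 15.08). G is determined by |EG| = 36.6 and |GF| = 35.5 together: it lies at the intersection of circle(E, 36.6) and circle(F, 35.5). With |EF| = 52.72, the foot of the radical line on EF is 27.11 from E and the perpendicular offset is √(36.6² − 27.11²) = 24.59. Taking the right-of-EF solution: G = (18.13, -16.24).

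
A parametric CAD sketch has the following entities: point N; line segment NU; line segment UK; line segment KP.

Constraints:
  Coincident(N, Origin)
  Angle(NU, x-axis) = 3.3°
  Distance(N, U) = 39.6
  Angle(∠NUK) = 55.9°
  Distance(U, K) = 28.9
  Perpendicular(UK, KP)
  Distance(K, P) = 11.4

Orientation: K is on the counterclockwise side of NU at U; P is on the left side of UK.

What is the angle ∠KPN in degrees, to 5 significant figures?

162.61°

N is at the origin; NU runs at 3.3° with length 39.6, so U = 39.6·(cos 3.3°, sin 3.3°) = (39.534, 2.2795). ∠NUK = 55.9°, so UK runs at 3.3° + (180° − 55.9°) = 127.40° from the x-axis; with |UK| = 28.9, K = U + 28.9·(cos 127.40°, sin 127.40°) = (21.981, 25.238). The perpendicularity gives KP at right angles to UK; with |KP| = 11.4 on the left of UK, P = K + 11.4·(-0.79441, -0.60738) = (12.925, 18.314). Then cos ∠KPN = PK·PN / (|PK||PN|), giving 162.61°.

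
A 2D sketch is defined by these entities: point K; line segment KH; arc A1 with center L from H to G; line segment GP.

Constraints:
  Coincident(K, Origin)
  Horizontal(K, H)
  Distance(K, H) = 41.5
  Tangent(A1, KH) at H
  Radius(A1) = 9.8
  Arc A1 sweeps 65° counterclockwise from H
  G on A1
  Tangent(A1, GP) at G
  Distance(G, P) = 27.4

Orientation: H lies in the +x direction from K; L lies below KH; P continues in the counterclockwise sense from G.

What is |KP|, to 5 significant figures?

37.045

K is at the origin; KH is horizontal with |KH| = 41.5 and H on the +x side, so H = (41.500, 0.0000). Tangency of A1 to KH means the radius LH is perpendicular to KH, so L = H + (0, -9.8) = (41.500, -9.8000). On A1, H sits at bearing 90° from L; a 65° counterclockwise sweep puts G at bearing 155°, so G = L + 9.8·(cos 155°, sin 155°) = (32.618, -5.6583). A1 meets GP tangentially, so LG is at right angles to GP, so GP runs along (−sin 155°, cos 155°); with |GP| = 27.4, P = (21.038, -30.491). Then |KP| = |P − K| = 37.045.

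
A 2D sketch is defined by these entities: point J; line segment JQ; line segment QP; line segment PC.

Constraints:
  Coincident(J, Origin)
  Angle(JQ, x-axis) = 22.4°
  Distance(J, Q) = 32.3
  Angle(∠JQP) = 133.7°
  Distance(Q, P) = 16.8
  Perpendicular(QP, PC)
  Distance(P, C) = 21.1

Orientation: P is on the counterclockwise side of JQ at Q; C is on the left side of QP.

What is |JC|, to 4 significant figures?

39.18

∠JQP = 133.7°, so QP runs at 22.4° + (180° − 133.7°) = 68.70° from the x-axis; with |QP| = 16.8, P = Q + 16.8·(cos 68.70°, sin 68.70°) = (35.97, 27.96). The perpendicularity gives PC at right angles to QP; with |PC| = 21.1 on the left of QP, C = P + 21.1·(-0.9317, 0.3633) = (16.31, 35.63). Then |JC| = |C − J| = 39.18.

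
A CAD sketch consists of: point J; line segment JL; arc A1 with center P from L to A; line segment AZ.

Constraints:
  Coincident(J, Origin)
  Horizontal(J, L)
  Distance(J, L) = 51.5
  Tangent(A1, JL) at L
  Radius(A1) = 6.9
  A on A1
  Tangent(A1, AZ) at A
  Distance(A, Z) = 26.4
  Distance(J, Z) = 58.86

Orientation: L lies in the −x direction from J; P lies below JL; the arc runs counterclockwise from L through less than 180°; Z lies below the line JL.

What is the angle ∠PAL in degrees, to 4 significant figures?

34.06°

Checks: ∠(PL, LJ) = 90.00° ✓; |PL| = 6.900 ✓; |PA| = 6.900 ✓; ∠(PA, AZ) = 90.00° ✓; |AZ| = 26.40 ✓; |JZ| = 58.86 ✓.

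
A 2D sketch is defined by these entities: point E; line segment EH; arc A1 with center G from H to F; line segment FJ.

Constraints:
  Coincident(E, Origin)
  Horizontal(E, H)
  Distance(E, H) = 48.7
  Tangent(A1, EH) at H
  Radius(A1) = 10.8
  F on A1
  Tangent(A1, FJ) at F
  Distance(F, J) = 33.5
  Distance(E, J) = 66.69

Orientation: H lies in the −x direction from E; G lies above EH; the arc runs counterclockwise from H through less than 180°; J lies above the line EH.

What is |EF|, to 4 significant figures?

40.85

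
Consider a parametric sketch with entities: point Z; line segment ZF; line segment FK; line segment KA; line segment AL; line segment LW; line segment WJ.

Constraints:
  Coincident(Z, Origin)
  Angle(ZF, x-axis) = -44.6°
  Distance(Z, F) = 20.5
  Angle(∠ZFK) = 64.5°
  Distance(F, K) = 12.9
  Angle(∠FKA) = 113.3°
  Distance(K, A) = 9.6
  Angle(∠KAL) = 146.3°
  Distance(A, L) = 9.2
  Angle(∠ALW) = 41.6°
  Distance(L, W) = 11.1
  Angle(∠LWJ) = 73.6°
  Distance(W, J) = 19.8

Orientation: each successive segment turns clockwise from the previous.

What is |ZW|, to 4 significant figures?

10.14

Z is at the origin; ZF runs at -44.6° with length 20.5, so F = (14.60, -14.39). ∠ZFK = 64.5° gives FK at -160.1° from the x-axis; with |FK| = 12.9, K = (2.467, -18.79). ∠FKA = 113.3° gives KA at 133.2° from the x-axis; with |KA| = 9.6, A = (-4.105, -11.79). ∠KAL = 146.3° gives AL at 99.50° from the x-axis; with |AL| = 9.2, L = (-5.623, -2.713). ∠ALW = 41.6° gives LW at -38.90° from the x-axis; with |LW| = 11.1, W = (3.015, -9.683). Then |ZW| = |W − Z| = 10.14.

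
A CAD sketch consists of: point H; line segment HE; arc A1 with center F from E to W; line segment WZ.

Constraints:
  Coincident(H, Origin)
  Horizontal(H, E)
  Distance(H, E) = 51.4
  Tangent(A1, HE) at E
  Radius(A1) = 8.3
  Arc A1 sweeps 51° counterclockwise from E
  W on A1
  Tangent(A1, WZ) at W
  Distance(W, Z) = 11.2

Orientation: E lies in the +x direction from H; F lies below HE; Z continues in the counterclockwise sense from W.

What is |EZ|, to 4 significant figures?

17.92

H is at the origin; H and E share the same y with |HE| = 51.4 and E on the +x side, so E = (51.40, 0.000). The tangent condition forces FE to be normal to HE, so F = E + (0, -8.3) = (51.40, -8.300). On A1, E sits at bearing 90° from F; a 51° counterclockwise sweep puts W at bearing 141°, so W = F + 8.3·(cos 141°, sin 141°) = (44.95, -3.077). Since A1 is tangent to WZ there, FW ⟂ WZ, so WZ runs along (−sin 141°, cos 141°); with |WZ| = 11.2, Z = (37.90, -11.78). Then |EZ| = |Z − E| = 17.92.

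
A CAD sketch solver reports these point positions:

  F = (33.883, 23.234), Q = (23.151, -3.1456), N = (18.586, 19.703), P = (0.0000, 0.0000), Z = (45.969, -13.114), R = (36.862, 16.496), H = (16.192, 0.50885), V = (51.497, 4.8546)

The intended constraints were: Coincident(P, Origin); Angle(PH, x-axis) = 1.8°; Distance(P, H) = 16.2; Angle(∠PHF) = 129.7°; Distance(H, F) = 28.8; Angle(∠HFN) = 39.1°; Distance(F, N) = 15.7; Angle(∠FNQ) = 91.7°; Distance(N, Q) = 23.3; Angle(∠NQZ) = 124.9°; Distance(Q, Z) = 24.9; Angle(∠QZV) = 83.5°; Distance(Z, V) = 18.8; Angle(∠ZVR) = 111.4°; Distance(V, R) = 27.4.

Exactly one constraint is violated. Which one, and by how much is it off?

Distance(V, R) = 27.4 — off by 8.70.

P = (0.00, 0.00) ✓; PH at 1.800° ✓; |PH| = 16.20 ✓; ∠PHF = 129.7° ✓; |HF| = 28.80 ✓; ∠HFN = 39.10° ✓; |FN| = 15.70 ✓; ∠FNQ = 91.70° ✓; |NQ| = 23.30 ✓; ∠NQZ = 124.9° ✓; |QZ| = 24.90 ✓; ∠QZV = 83.50° ✓; |ZV| = 18.80 ✓; ∠ZVR = 111.4° ✓; |VR| = 18.70 ✗.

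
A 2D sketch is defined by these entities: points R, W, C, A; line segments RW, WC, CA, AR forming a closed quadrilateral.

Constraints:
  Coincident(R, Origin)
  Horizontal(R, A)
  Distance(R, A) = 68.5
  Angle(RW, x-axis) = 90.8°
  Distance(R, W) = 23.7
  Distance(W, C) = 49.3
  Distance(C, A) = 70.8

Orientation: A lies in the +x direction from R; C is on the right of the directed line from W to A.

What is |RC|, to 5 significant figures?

25.642

Checks: R = (0.00, 0.00) ✓; |WC| = 49.30 ✓; |CA| = 70.80 ✓.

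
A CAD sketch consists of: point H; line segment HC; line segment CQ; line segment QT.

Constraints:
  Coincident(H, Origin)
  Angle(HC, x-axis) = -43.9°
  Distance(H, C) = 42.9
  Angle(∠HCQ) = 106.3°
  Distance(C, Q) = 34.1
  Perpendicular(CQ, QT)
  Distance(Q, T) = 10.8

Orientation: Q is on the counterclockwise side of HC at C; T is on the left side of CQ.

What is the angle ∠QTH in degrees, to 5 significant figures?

123.36°

H is at the origin; HC runs at -43.9° with length 42.9, so C = 42.9·(cos -43.9°, sin -43.9°) = (30.912, -29.747). ∠HCQ = 106.3°, so CQ runs at -43.9° + (180° − 106.3°) = 29.800° from the x-axis; with |CQ| = 34.1, Q = C + 34.1·(cos 29.800°, sin 29.800°) = (60.502, -12.800). CQ ⟂ QT; with |QT| = 10.8 on the left of CQ, T = Q + 10.8·(-0.49697, 0.86777) = (55.135, -3.4283). Then cos ∠QTH = TQ·TH / (|TQ||TH|), giving 123.36°.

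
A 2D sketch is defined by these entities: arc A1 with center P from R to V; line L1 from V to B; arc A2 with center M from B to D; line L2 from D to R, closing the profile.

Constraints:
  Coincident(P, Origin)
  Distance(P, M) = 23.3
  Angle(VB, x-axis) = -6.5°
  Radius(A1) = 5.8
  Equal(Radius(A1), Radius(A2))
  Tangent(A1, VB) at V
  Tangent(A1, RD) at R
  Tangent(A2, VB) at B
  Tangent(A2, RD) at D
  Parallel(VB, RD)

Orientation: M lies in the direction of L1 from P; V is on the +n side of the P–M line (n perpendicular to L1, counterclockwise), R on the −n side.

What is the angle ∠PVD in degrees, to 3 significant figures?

63.5°

The slot axis is L1's direction at -6.5°, so u = (cos -6.5°, sin -6.5°) = (0.994, -0.113) and n = (−sin -6.5°, cos -6.5°) = (0.113, 0.994). P is at the origin and M lies 23.3 along u from P, so M = 23.3·u = (23.2, -2.64). Tangency of A1 to both parallel lines with radius 5.8 puts V and R at P ± 5.8·n: V = (0.657, 5.76), R = (-0.657, -5.76). Equal radii place B and D the same way about M: B = M + 5.8·n = (23.8, 3.13), D = M − 5.8·n = (22.5, -8.40). Then cos ∠PVD = VP·VD / (|VP||VD|), giving 63.5°.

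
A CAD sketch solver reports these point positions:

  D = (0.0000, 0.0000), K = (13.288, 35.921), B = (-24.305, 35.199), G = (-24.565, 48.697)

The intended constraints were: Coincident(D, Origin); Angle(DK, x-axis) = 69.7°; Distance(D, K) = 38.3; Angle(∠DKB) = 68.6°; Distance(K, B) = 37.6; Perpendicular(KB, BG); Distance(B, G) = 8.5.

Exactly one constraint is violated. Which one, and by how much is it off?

Distance(B, G) = 8.5 — off by 5.00.

D = (0.00, 0.00) ✓; DK at 69.70° ✓; |DK| = 38.30 ✓; ∠DKB = 68.60° ✓; |KB| = 37.60 ✓; ∠(KB, BG) = 90.00° ✓; |BG| = 13.50 ✗.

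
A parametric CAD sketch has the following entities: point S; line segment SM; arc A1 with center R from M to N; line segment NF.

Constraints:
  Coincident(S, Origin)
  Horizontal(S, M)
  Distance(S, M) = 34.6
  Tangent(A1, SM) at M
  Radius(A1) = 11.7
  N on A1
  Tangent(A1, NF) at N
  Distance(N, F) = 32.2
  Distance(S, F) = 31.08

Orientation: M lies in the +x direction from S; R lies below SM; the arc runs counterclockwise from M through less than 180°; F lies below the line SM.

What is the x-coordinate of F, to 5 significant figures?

5.9612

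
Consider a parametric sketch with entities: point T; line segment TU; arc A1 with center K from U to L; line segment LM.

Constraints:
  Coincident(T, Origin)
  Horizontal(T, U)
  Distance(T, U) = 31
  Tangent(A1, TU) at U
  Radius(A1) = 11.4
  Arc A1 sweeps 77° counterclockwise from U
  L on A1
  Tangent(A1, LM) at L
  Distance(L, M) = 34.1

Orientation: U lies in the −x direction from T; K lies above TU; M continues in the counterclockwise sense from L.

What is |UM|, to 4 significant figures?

46.06

On A1, U sits at bearing -90° from K; a 77° counterclockwise sweep puts L at bearing -13°, so L = K + 11.4·(cos -13°, sin -13°) = (-19.89, 8.836). A1 meets LM tangentially, so KL is at right angles to LM, so LM runs along (−sin -13°, cos -13°); with |LM| = 34.1, M = (-12.22, 42.06). Then |UM| = |M − U| = 46.06.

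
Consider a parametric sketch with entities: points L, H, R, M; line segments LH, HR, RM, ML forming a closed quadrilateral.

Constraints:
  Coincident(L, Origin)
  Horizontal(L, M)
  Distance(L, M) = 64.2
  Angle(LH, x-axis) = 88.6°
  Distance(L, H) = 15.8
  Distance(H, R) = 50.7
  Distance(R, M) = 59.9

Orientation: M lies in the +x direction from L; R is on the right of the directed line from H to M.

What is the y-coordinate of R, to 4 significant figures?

-32.99

Checks: |HR| = 50.70 ✓; |RM| = 59.90 ✓.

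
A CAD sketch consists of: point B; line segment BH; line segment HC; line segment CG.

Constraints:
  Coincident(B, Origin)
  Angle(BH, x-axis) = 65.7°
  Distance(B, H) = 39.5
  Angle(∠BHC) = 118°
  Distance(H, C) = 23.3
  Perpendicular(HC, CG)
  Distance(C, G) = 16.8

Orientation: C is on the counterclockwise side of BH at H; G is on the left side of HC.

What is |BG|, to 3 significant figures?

45.6

B is at the origin; BH runs at 65.7° with length 39.5, so H = 39.5·(cos 65.7°, sin 65.7°) = (16.3, 36.0). ∠BHC = 118.0°, so HC runs at 65.7° + (180° − 118.0°) = 128° from the x-axis; with |HC| = 23.3, C = H + 23.3·(cos 128°, sin 128°) = (2.01, 54.4). HC ⟂ CG; with |CG| = 16.8 on the left of HC, G = C + 16.8·(-0.791, -0.612) = (-11.3, 44.2). Then |BG| = |G − B| = 45.6.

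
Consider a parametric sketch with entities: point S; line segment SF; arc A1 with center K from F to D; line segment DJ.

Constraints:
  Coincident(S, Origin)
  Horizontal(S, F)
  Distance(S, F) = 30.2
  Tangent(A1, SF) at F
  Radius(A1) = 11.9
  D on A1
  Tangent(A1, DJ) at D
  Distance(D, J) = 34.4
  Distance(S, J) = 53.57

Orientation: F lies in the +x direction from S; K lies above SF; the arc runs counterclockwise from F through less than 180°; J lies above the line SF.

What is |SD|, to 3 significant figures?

44.3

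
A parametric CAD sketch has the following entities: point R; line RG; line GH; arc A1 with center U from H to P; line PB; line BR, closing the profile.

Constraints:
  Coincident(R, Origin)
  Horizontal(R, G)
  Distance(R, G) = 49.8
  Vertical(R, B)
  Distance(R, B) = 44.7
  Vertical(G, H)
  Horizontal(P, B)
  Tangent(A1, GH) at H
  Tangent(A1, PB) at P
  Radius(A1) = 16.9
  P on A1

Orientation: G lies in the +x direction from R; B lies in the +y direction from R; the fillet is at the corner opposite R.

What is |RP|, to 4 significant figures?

55.50

R is at the origin; RG is horizontal with |RG| = 49.8 and G on the +x side, so G = (49.80, 0.000). R and B share the same x with |RB| = 44.7 and B on the +y side, so B = (0.000, 44.70). The virtual corner opposite R is at (49.80, 44.70). Tangency of A1 to GH means the radius UH is perpendicular to GH and tangency of A1 to PB means the radius UP is perpendicular to PB, with radius 16.9, so the center U sits 16.9 in from both sides at U = (32.90, 27.80). That places the tangent points at H = (49.80, 27.80) on GH and P = (32.90, 44.70) on PB. Then |RP| = |P − R| = 55.50.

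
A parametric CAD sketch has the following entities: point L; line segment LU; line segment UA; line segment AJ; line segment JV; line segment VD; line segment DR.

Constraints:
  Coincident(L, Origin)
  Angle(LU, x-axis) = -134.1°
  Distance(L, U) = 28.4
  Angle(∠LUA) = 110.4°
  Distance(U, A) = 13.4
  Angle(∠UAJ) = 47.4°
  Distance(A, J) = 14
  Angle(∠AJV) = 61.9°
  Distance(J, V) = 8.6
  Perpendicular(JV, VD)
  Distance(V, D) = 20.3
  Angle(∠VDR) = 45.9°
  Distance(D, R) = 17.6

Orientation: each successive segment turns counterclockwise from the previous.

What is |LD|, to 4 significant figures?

43.34

∠AJV = 61.9° gives JV at -173.8° from the x-axis; with |JV| = 8.6, V = (-17.32, -20.43). JV is perpendicular to VD, so VD runs at -83.80°; with |VD| = 20.3, D = (-15.13, -40.61). Then |LD| = |D − L| = 43.34.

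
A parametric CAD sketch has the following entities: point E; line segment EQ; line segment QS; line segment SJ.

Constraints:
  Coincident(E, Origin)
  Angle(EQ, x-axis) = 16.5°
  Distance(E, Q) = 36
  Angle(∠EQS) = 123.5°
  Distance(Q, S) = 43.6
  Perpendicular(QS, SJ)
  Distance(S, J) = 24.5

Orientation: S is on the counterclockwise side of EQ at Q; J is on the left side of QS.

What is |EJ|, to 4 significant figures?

63.71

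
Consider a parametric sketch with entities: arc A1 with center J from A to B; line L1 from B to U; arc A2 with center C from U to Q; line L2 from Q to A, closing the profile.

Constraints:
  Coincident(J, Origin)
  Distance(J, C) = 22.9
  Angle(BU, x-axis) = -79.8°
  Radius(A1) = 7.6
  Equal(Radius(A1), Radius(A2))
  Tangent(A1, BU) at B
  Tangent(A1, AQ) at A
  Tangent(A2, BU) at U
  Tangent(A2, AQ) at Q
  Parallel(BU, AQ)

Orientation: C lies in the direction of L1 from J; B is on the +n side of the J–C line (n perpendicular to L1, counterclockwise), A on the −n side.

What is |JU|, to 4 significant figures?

24.13

The slot axis is L1's direction at -79.8°, so u = (cos -79.8°, sin -79.8°) = (0.1771, -0.9842) and n = (−sin -79.8°, cos -79.8°) = (0.9842, 0.1771). J is at the origin and C lies 22.9 along u from J, so C = 22.9·u = (4.055, -22.54). Tangency of A1 to both parallel lines with radius 7.6 puts B and A at J ± 7.6·n: B = (7.480, 1.346), A = (-7.480, -1.346). Equal radii place U and Q the same way about C: U = C + 7.6·n = (11.54, -21.19), Q = C − 7.6·n = (-3.425, -23.88). Then |JU| = |U − J| = 24.13.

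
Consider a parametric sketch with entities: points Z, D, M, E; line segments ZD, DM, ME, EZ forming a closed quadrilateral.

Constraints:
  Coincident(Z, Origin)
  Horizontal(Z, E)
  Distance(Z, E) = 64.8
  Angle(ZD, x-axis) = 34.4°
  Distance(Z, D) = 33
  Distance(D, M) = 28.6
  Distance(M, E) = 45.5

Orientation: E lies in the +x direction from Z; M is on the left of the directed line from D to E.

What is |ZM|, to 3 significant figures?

60.9

Z is at the origin; ZE is horizontal with |ZE| = 64.8 and E in +x, so E = (64.8, 0). ZD runs at 34.4° with |ZD| = 33.0, so D = (27.2, 18.6). M is determined by |DM| = 28.6 and |ME| = 45.5 together: it lies at the intersection of circle(D, 28.6) and circle(E, 45.5). With |DE| = 41.9, the foot of the radical line on DE is 6.04 from D and the perpendicular offset is √(28.6² − 6.04²) = 28.0. Taking the left-of-DE solution: M = (45.1, 41.0).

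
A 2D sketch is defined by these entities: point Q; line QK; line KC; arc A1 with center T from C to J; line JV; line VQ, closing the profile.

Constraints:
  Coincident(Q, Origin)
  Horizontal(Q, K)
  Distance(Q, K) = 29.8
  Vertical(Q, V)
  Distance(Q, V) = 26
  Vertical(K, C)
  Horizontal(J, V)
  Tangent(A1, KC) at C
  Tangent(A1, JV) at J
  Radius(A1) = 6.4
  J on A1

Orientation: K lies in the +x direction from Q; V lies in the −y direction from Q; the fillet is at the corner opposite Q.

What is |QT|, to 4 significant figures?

30.52

Q and V share the same x with |QV| = 26.0 and V on the −y side, so V = (0.000, -26.00). The virtual corner opposite Q is at (29.80, -26.00). A1 meets KC tangentially, so TC is at right angles to KC and tangency of A1 to JV means the radius TJ is perpendicular to JV, with radius 6.4, so the center T sits 6.4 in from both sides at T = (23.40, -19.60). Then |QT| = |T − Q| = 30.52.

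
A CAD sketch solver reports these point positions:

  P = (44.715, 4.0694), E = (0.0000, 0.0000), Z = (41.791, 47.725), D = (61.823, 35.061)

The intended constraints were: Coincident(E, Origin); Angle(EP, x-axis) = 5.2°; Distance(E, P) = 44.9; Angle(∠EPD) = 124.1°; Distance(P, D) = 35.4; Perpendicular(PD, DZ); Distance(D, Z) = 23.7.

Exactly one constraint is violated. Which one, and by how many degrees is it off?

Perpendicular(PD, DZ) — off by 3.40°.

E = (0.00, 0.00) ✓; EP at 5.200° ✓; |EP| = 44.90 ✓; ∠EPD = 124.1° ✓; |PD| = 35.40 ✓; ∠(PD, DZ) = 86.60° ✗; |DZ| = 23.70 ✓.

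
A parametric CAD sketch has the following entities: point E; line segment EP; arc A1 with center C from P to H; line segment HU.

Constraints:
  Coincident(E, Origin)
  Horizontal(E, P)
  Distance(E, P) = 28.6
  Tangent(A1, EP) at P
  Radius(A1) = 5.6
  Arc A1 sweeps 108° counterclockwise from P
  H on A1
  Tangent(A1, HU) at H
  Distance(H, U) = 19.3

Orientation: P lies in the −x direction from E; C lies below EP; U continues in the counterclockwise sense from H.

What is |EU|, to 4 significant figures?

37.97

On A1, P sits at bearing 90° from C; a 108° counterclockwise sweep puts H at bearing 198°, so H = C + 5.6·(cos 198°, sin 198°) = (-33.93, -7.330). Since A1 is tangent to HU there, CH ⟂ HU, so HU runs along (−sin 198°, cos 198°); with |HU| = 19.3, U = (-27.96, -25.69). Then |EU| = |U − E| = 37.97.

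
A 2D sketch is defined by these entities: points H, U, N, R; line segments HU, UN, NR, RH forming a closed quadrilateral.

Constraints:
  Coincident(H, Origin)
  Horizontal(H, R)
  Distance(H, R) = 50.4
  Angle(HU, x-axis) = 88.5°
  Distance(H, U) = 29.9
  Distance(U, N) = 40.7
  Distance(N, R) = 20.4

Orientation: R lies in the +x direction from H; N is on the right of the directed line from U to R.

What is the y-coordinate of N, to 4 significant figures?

1.622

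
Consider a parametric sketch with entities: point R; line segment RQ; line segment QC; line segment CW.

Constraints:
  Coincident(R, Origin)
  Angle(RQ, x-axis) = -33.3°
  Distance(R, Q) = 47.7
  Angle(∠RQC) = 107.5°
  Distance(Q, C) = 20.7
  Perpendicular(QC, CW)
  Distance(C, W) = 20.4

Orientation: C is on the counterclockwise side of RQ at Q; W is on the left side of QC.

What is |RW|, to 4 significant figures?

43.10

∠RQC = 107.5°, so QC runs at -33.3° + (180° − 107.5°) = 39.20° from the x-axis; with |QC| = 20.7, C = Q + 20.7·(cos 39.20°, sin 39.20°) = (55.91, -13.11). QC is perpendicular to CW; with |CW| = 20.4 on the left of QC, W = C + 20.4·(-0.6320, 0.7749) = (43.02, 2.703). Then |RW| = |W − R| = 43.10.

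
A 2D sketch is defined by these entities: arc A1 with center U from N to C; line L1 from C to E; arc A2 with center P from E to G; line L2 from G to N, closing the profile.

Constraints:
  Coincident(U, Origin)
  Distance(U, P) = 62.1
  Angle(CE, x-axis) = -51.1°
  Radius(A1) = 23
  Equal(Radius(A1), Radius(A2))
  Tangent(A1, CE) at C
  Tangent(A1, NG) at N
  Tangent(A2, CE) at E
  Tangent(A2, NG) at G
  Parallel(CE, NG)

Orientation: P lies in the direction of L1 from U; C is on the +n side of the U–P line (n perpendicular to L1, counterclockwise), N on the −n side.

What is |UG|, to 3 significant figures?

66.2

The slot axis is L1's direction at -51.1°, so u = (cos -51.1°, sin -51.1°) = (0.628, -0.778) and n = (−sin -51.1°, cos -51.1°) = (0.778, 0.628). U is at the origin and P lies 62.1 along u from U, so P = 62.1·u = (39.0, -48.3). Tangency of A1 to both parallel lines with radius 23.0 puts C and N at U ± 23.0·n: C = (17.9, 14.4), N = (-17.9, -14.4). Equal radii place E and G the same way about P: E = P + 23.0·n = (56.9, -33.9), G = P − 23.0·n = (21.1, -62.8). Then |UG| = |G − U| = 66.2.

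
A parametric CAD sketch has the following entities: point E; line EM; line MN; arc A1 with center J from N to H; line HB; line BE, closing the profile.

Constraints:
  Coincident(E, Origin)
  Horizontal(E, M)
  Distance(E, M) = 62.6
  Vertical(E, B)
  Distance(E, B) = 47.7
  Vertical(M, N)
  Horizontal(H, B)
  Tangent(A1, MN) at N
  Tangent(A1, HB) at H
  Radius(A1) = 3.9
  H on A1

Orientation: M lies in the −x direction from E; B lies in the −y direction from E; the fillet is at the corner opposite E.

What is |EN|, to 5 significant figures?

76.402

E is at the origin; EM is horizontal with |EM| = 62.6 and M on the −x side, so M = (-62.600, 0.0000). EB is vertical with |EB| = 47.7 and B on the −y side, so B = (0.0000, -47.700). The virtual corner opposite E is at (-62.600, -47.700). A1 meets MN tangentially, so JN is at right angles to MN and since A1 is tangent to HB there, JH ⟂ HB, with radius 3.9, so the center J sits 3.9 in from both sides at J = (-58.700, -43.800). That places the tangent points at N = (-62.600, -43.800) on MN and H = (-58.700, -47.700) on HB. Then |EN| = |N − E| = 76.402.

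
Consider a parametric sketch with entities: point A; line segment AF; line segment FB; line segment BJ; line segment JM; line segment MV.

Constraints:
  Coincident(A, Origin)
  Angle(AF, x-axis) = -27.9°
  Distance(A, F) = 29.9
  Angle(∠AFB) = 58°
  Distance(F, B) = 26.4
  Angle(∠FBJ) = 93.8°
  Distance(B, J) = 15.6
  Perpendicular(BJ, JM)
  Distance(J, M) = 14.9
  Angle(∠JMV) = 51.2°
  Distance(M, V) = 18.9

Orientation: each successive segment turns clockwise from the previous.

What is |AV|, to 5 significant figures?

25.436

The perpendicularity gives JM at right angles to BJ, so JM runs at 33.900°; with |JM| = 14.9, M = (7.2510, -5.9724). ∠JMV = 51.2° gives MV at -94.900° from the x-axis; with |MV| = 18.9, V = (5.6366, -24.803). Then |AV| = |V − A| = 25.436.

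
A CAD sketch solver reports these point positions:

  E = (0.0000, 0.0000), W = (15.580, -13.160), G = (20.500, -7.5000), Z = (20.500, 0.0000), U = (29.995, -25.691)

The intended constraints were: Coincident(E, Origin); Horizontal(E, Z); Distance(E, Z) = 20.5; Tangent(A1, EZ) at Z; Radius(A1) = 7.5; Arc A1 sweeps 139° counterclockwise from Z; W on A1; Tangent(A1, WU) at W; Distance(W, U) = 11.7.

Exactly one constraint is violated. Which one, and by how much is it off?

Distance(W, U) = 11.7 — off by 7.40.

E = (0.00, 0.00) ✓; E.y = 0.00, Z.y = 0.00 ✓; |EZ| = 20.50 ✓; ∠(GZ, ZE) = 90.00° ✓; |GZ| = 7.500 ✓; bearing(G→W) − bearing(G→Z) = 139.0° ✓; |GW| = 7.499 ✓; ∠(GW, WU) = 90.00° ✓; |WU| = 19.10 ✗.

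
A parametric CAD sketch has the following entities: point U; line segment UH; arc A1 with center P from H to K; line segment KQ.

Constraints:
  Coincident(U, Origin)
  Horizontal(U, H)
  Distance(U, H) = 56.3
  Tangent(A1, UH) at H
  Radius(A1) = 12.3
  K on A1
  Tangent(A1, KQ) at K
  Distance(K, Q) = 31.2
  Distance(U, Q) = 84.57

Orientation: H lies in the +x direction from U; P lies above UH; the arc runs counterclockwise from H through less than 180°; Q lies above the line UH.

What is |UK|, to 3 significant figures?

69.1

Checks: |PK| = 12.30 ✓; ∠(PK, KQ) = 90.00° ✓; |KQ| = 31.20 ✓; |UQ| = 84.57 ✓.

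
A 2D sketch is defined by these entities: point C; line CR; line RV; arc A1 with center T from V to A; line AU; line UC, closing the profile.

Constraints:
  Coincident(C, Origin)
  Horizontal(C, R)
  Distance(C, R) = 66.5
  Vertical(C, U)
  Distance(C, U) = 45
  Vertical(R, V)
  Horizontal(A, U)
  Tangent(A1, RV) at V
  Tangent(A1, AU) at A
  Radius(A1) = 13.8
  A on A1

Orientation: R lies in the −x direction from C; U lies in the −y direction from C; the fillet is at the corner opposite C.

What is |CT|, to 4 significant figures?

61.24

C is at the origin; C and R share the same y with |CR| = 66.5 and R on the −x side, so R = (-66.50, 0.000). CU is vertical with |CU| = 45.0 and U on the −y side, so U = (0.000, -45.00). The virtual corner opposite C is at (-66.50, -45.00). A1 meets RV tangentially, so TV is at right angles to RV and tangency of A1 to AU means the radius TA is perpendicular to AU, with radius 13.8, so the center T sits 13.8 in from both sides at T = (-52.70, -31.20). Then |CT| = |T − C| = 61.24.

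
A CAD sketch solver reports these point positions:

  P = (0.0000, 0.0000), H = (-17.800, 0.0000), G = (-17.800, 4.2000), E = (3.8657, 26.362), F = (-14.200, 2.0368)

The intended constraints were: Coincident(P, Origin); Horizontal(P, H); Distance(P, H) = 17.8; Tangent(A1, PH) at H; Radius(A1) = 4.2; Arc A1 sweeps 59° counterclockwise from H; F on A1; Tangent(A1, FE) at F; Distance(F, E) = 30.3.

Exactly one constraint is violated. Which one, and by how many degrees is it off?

Tangent(A1, FE) at F — off by 5.60°.

P = (0.00, 0.00) ✓; P.y = 0.00, H.y = 0.00 ✓; |PH| = 17.80 ✓; ∠(GH, HP) = 90.00° ✓; |GH| = 4.200 ✓; bearing(G→F) − bearing(G→H) = 59.00° ✓; |GF| = 4.200 ✓; ∠(GF, FE) = 95.60° ✗; |FE| = 30.30 ✓.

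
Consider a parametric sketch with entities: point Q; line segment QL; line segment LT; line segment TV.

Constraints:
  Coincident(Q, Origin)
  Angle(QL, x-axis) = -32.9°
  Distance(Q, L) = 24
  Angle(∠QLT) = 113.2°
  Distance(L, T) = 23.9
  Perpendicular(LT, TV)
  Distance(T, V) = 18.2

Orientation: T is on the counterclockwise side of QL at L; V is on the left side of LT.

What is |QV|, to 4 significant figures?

33.58

Q is at the origin; QL runs at -32.9° with length 24.0, so L = 24.0·(cos -32.9°, sin -32.9°) = (20.15, -13.04). ∠QLT = 113.2°, so LT runs at -32.9° + (180° − 113.2°) = 33.90° from the x-axis; with |LT| = 23.9, T = L + 23.9·(cos 33.90°, sin 33.90°) = (39.99, 0.2939). LT ⟂ TV; with |TV| = 18.2 on the left of LT, V = T + 18.2·(-0.5577, 0.8300) = (29.84, 15.40). Then |QV| = |V − Q| = 33.58.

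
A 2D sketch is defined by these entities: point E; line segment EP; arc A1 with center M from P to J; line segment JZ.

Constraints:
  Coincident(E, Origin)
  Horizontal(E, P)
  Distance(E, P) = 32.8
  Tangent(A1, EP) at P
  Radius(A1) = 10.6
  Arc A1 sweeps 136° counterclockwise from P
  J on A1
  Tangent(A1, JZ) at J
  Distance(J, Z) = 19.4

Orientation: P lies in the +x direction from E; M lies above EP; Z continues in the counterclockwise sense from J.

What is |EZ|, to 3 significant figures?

41.1

E is at the origin; E and P share the same y with |EP| = 32.8 and P on the +x side, so P = (32.8, 0.00). The tangent condition forces MP to be normal to EP, so M = P + (0, 10.6) = (32.8, 10.6). On A1, P sits at bearing -90° from M; a 136° counterclockwise sweep puts J at bearing 46°, so J = M + 10.6·(cos 46°, sin 46°) = (40.2, 18.2). A1 meets JZ tangentially, so MJ is at right angles to JZ, so JZ runs along (−sin 46°, cos 46°); with |JZ| = 19.4, Z = (26.2, 31.7). Then |EZ| = |Z − E| = 41.1.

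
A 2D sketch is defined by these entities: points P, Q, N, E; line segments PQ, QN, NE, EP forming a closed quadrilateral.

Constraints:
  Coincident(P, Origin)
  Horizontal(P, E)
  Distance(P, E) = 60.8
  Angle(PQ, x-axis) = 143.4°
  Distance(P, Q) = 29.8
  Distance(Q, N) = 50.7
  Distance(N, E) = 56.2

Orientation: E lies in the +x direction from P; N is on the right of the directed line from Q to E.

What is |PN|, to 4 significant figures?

22.77

P is at the origin; P and E share the same y with |PE| = 60.8 and E in +x, so E = (60.8, 0). PQ runs at 143.4° with |PQ| = 29.8, so Q = (-23.92, 17.77). N is determined by |QN| = 50.7 and |NE| = 56.2 together: it lies at the intersection of circle(Q, 50.7) and circle(E, 56.2). With |QE| = 86.57, the foot of the radical line on QE is 39.89 from Q and the perpendicular offset is √(50.7² − 39.89²) = 31.30. Taking the right-of-QE solution: N = (8.691, -21.05).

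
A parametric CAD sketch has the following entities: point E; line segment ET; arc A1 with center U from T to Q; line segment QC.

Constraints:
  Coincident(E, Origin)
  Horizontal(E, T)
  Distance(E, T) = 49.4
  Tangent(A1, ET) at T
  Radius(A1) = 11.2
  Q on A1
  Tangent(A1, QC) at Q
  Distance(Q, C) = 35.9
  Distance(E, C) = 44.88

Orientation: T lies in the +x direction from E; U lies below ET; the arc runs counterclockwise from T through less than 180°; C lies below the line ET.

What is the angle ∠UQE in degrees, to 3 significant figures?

162°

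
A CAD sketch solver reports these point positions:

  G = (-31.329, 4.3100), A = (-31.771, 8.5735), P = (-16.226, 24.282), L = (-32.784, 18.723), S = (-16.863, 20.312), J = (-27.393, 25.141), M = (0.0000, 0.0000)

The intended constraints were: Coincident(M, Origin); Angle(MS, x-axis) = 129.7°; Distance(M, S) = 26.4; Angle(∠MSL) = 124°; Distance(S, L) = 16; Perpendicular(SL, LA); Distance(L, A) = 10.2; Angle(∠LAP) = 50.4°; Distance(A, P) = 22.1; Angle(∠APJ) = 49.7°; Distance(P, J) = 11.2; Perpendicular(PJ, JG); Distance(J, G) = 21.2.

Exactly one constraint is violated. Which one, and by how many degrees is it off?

Perpendicular(PJ, JG) — off by 6.30°.

M = (0.00, 0.00) ✓; MS at 129.7° ✓; |MS| = 26.40 ✓; ∠MSL = 124.0° ✓; |SL| = 16.00 ✓; ∠(SL, LA) = 90.00° ✓; |LA| = 10.20 ✓; ∠LAP = 50.40° ✓; |AP| = 22.10 ✓; ∠APJ = 49.70° ✓; |PJ| = 11.20 ✓; ∠(PJ, JG) = 83.70° ✗; |JG| = 21.20 ✓.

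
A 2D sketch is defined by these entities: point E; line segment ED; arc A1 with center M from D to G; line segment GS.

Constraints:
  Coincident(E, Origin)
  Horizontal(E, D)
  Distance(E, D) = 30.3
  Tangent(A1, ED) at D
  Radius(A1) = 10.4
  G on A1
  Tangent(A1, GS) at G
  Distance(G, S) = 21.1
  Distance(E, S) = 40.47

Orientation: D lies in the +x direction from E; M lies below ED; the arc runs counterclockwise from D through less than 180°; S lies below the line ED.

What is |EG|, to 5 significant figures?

23.421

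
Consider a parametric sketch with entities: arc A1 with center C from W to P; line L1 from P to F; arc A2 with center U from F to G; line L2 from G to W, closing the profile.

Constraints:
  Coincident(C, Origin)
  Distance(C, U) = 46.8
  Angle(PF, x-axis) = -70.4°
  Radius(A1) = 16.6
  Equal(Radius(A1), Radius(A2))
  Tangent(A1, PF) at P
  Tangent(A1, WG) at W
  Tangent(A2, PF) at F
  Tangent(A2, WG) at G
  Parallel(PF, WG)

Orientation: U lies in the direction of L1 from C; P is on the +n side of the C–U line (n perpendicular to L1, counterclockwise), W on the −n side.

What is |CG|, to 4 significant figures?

49.66

The slot axis is L1's direction at -70.4°, so u = (cos -70.4°, sin -70.4°) = (0.3355, -0.9421) and n = (−sin -70.4°, cos -70.4°) = (0.9421, 0.3355). C is at the origin and U lies 46.8 along u from C, so U = 46.8·u = (15.70, -44.09). Tangency of A1 to both parallel lines with radius 16.6 puts P and W at C ± 16.6·n: P = (15.64, 5.568), W = (-15.64, -5.568). Equal radii place F and G the same way about U: F = U + 16.6·n = (31.34, -38.52), G = U − 16.6·n = (0.06098, -49.66). Then |CG| = |G − C| = 49.66.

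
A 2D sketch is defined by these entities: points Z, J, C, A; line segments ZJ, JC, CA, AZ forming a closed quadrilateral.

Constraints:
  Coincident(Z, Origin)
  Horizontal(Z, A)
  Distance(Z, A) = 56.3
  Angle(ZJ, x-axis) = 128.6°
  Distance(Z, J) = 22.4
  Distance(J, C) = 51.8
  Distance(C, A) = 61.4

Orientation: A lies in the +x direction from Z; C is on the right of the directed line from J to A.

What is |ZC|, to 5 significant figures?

31.462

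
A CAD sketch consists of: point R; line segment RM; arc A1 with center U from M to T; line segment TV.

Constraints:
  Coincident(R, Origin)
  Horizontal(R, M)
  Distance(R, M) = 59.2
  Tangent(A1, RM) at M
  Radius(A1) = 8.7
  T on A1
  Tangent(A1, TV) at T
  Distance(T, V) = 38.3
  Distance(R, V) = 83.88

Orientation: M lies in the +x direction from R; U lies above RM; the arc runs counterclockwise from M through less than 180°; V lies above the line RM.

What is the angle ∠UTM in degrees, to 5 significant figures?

46.429°

Checks: ∠(UM, MR) = 90.00° ✓; |UT| = 8.700 ✓; ∠(UT, TV) = 90.00° ✓; |TV| = 38.30 ✓; |RV| = 83.88 ✓.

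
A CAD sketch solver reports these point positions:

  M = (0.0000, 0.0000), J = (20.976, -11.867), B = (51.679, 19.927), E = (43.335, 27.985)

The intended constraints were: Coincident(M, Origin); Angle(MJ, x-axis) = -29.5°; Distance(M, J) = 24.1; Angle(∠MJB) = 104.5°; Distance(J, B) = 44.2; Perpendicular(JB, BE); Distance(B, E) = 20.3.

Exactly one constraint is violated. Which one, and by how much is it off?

Distance(B, E) = 20.3 — off by 8.70.

M = (0.00, 0.00) ✓; MJ at -29.50° ✓; |MJ| = 24.10 ✓; ∠MJB = 104.5° ✓; |JB| = 44.20 ✓; ∠(JB, BE) = 90.00° ✓; |BE| = 11.60 ✗.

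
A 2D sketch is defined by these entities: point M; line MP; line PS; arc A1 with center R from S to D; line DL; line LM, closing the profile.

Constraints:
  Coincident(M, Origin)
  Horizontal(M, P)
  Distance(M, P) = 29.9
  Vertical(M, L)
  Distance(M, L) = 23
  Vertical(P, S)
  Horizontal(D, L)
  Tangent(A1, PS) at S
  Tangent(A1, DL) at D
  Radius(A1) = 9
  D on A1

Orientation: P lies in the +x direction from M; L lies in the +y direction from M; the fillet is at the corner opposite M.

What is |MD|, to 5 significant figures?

31.077

The virtual corner opposite M is at (29.900, 23.000). A1 meets PS tangentially, so RS is at right angles to PS and since A1 is tangent to DL there, RD ⟂ DL, with radius 9.0, so the center R sits 9.0 in from both sides at R = (20.900, 14.000). That places the tangent points at S = (29.900, 14.000) on PS and D = (20.900, 23.000) on DL. Then |MD| = |D − M| = 31.077.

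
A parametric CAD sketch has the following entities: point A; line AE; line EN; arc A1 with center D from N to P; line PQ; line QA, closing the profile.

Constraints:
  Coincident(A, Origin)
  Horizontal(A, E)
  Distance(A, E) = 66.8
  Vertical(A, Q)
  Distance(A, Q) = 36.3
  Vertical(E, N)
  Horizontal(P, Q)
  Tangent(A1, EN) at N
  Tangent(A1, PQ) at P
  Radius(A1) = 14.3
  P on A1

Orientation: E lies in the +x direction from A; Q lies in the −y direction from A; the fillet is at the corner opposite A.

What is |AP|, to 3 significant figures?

63.8

A is at the origin; A and E share the same y with |AE| = 66.8 and E on the +x side, so E = (66.8, 0.00). AQ is vertical with |AQ| = 36.3 and Q on the −y side, so Q = (0.00, -36.3). The virtual corner opposite A is at (66.8, -36.3). Tangency of A1 to EN means the radius DN is perpendicular to EN and since A1 is tangent to PQ there, DP ⟂ PQ, with radius 14.3, so the center D sits 14.3 in from both sides at D = (52.5, -22.0). That places the tangent points at N = (66.8, -22.0) on EN and P = (52.5, -36.3) on PQ. Then |AP| = |P − A| = 63.8.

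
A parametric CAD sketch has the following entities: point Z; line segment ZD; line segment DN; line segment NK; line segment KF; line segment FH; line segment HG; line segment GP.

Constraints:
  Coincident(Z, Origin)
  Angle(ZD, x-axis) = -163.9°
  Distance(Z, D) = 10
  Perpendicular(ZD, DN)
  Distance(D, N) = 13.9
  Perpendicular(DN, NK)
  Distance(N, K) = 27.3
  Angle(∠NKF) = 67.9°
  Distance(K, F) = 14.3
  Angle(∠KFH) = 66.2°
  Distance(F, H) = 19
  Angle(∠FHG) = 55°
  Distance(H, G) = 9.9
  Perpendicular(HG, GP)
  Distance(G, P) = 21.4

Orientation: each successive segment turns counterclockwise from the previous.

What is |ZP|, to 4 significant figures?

12.98

∠FHG = 55.0° gives HG at 7.000° from the x-axis; with |HG| = 9.9, G = (12.54, -12.89). The perpendicularity gives GP at right angles to HG, so GP runs at 97.00°; with |GP| = 21.4, P = (9.931, 8.351). Then |ZP| = |P − Z| = 12.98.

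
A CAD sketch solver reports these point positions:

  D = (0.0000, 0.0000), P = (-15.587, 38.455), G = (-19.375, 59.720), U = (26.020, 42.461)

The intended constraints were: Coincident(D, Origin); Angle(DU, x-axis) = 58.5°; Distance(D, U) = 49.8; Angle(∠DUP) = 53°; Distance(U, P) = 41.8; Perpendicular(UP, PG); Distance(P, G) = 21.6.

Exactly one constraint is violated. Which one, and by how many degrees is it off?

Perpendicular(UP, PG) — off by 4.60°.

D = (0.00, 0.00) ✓; DU at 58.50° ✓; |DU| = 49.80 ✓; ∠DUP = 53.00° ✓; |UP| = 41.80 ✓; ∠(UP, PG) = 85.40° ✗; |PG| = 21.60 ✓.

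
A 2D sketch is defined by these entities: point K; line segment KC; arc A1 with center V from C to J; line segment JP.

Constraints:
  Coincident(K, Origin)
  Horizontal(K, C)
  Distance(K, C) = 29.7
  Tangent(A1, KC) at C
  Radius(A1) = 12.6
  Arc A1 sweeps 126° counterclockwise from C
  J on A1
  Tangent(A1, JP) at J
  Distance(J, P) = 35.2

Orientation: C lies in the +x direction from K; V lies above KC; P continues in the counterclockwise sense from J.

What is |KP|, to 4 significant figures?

52.15

K is at the origin; K and C share the same y with |KC| = 29.7 and C on the +x side, so C = (29.70, 0.000). The tangent condition forces VC to be normal to KC, so V = C + (0, 12.6) = (29.70, 12.60). On A1, C sits at bearing -90° from V; a 126° counterclockwise sweep puts J at bearing 36°, so J = V + 12.6·(cos 36°, sin 36°) = (39.89, 20.01). A1 meets JP tangentially, so VJ is at right angles to JP, so JP runs along (−sin 36°, cos 36°); with |JP| = 35.2, P = (19.20, 48.48). Then |KP| = |P − K| = 52.15.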